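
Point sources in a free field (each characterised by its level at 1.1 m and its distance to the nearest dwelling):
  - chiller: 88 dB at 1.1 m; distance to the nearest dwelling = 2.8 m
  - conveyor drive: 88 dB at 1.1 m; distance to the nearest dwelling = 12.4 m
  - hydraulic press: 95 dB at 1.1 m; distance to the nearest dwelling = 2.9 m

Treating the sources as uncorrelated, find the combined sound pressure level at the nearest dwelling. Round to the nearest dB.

87 dB

Propagate each source to the receiver with L = L_ref − 20·log₁₀(r/r_ref), then add intensities.
chiller: 88 − 20·log₁₀(2.8/1.1) = 88 − 8.12 = 79.88 dB.
conveyor drive: 88 − 20·log₁₀(12.4/1.1) = 88 − 21.04 = 66.96 dB.
hydraulic press: 95 − 20·log₁₀(2.9/1.1) = 95 − 8.42 = 86.58 dB.
Σ 10^(L/10) = 5.573e+08 → L_total = 10·log₁₀(5.573e+08) = 87.46 dB.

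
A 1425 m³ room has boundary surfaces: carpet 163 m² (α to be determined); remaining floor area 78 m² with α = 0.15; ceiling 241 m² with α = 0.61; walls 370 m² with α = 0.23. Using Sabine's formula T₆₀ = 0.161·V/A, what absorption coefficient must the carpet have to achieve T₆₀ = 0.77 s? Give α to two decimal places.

0.33

A = 0.161·V/T₆₀ = 0.161·1425/0.77 = 297.95 m² sabins.
Absorption from the other surfaces = 78·0.15 + 241·0.61 + 370·0.23 = 243.81 m², so the carpet must supply 54.14 m² over 163 m².
α = 54.14/163 = 0.332.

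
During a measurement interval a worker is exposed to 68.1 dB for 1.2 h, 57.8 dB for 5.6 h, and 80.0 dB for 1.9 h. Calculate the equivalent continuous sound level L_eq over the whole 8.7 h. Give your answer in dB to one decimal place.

73.6 dB

L_eq = 10·log₁₀[(1/T)·Σ tᵢ·10^(Lᵢ/10)] with T = 8.7 h.
Σ tᵢ·10^(Lᵢ/10) = 1.2·10^(68.1/10) + 5.6·10^(57.8/10) + 1.9·10^(80.0/10) = 2.011e+08.
L_eq = 10·log₁₀(2.011e+08/8.7) = 73.64 dB.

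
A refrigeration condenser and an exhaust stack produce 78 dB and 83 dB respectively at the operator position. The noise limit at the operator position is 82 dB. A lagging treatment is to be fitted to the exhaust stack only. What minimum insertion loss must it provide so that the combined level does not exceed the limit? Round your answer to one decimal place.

3.2 dB

Fixed contribution from the other source: Σ 10^(L/10) = 10^(78/10) = 6.310e+07 (78.00 dB).
To meet 82 dB overall, the treated exhaust stack may contribute at most 10^(82/10) − 6.310e+07 = 9.539e+07, i.e. 79.80 dB.
Required insertion loss = 83 − 79.80 = 3.20 dB.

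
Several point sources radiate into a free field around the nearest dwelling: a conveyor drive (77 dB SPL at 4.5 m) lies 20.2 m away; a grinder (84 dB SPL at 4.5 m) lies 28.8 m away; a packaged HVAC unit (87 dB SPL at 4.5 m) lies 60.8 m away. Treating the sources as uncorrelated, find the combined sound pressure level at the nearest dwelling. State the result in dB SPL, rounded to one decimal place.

70.6 dB SPL

First find each source's level at the receiver (point-source: −20·log₁₀(r/r_ref)), then combine on an intensity basis.
conveyor drive: 77 − 20·log₁₀(20.2/4.5) = 77 − 13.04 = 63.96 dB SPL.
grinder: 84 − 20·log₁₀(28.8/4.5) = 84 − 16.12 = 67.88 dB SPL.
packaged HVAC unit: 87 − 20·log₁₀(60.8/4.5) = 87 − 22.61 = 64.39 dB SPL.
Σ 10^(L/10) = 1.137e+07 → L_total = 10·log₁₀(1.137e+07) = 70.56 dB SPL.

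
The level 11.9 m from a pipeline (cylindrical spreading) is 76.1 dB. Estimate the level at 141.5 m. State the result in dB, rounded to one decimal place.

Line-source attenuation: ΔL = 10·log₁₀(r₂/r₁) = 10·log₁₀(141.5/11.9) = 10.752 dB.
L₂ = 76.1 − 10·log₁₀(141.5/11.9) = 76.1 − 10.752 = 65.35 dB.

65.3 dB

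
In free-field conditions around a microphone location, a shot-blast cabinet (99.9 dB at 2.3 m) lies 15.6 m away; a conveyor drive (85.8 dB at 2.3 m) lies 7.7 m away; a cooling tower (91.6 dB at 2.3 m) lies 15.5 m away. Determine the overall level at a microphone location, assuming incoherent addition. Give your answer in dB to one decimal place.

84.4 dB

First find each source's level at the receiver (point-source: −20·log₁₀(r/r_ref)), then combine on an intensity basis.
shot-blast cabinet: 99.9 − 20·log₁₀(15.6/2.3) = 99.9 − 16.63 = 83.27 dB.
conveyor drive: 85.8 − 20·log₁₀(7.7/2.3) = 85.8 − 10.50 = 75.30 dB.
cooling tower: 91.6 − 20·log₁₀(15.5/2.3) = 91.6 − 16.57 = 75.03 dB.
Σ 10^(L/10) = 2.782e+08 → L_total = 10·log₁₀(2.782e+08) = 84.44 dB.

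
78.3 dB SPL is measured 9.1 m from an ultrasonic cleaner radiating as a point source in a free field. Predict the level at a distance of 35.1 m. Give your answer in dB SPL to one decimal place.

For a point source, L₂ = L₁ − 20·log₁₀(r₂/r₁).
L₂ = 78.3 − 20·log₁₀(35.1/9.1) = 78.3 − 11.725 = 66.57 dB SPL.

66.6 dB SPL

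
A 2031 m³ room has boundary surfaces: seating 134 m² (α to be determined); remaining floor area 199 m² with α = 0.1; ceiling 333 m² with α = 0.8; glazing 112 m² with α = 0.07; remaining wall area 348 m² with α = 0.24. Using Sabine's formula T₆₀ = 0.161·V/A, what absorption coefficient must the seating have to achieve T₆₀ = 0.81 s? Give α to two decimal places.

0.19

A = 0.161·V/T₆₀ = 0.161·2031/0.81 = 403.69 m² sabins.
Absorption from the other surfaces = 199·0.1 + 333·0.8 + 112·0.07 + 348·0.24 = 377.66 m², so the seating must supply 26.03 m² over 134 m².
α = 26.03/134 = 0.194.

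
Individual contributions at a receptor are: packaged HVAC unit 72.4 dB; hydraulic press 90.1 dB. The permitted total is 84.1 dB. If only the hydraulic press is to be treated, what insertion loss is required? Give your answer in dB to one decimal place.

Fixed contribution from the other source: Σ 10^(L/10) = 10^(72.4/10) = 1.738e+07 (72.40 dB).
The limit corresponds to 10^(84.1/10) = 2.570e+08; subtracting the fixed part leaves 2.397e+08 for the hydraulic press, i.e. 83.80 dB.
So the hydraulic press must be reduced from 90.1 to 83.80 dB: IL = 6.30 dB.

6.3 dB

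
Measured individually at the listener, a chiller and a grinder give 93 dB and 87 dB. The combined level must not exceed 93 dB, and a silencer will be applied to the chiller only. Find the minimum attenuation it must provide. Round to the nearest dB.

1 dB

Everything except the chiller sums to 10^(87/10) = 5.012e+08 in linear terms, 87.00 dB.
The limit corresponds to 10^(93/10) = 1.995e+09; subtracting the fixed part leaves 1.494e+09 for the chiller, i.e. 91.74 dB.
So the chiller must be reduced from 93 to 91.74 dB: IL = 1.26 dB.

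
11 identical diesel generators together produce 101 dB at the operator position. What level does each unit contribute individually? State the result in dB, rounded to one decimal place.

11 equal contributions raise the level by 10·log₁₀ 11 = 10.414 dB, so each unit alone gives 101 − 10.414.

90.6 dB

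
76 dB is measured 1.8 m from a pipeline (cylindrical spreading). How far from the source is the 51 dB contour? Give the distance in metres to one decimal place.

For a line source L₁ − L₂ = 10·log₁₀(r₂/r₁), so r₂ = r₁·10^((L₁−L₂)/10).
r₂ = 1.8·10^((76−51)/10) = 1.8·10^(25.0/10) = 569.21 m.

569.2 m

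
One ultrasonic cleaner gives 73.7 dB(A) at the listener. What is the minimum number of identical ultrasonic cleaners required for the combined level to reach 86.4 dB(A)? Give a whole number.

19

The shortfall is 86.4 − 73.7 = 12.7 dB, and N units add 10·log₁₀ N, so need 10·log₁₀ N ≥ 12.7.
N ≥ 10^(12.7/10) = 18.621, so N = 19.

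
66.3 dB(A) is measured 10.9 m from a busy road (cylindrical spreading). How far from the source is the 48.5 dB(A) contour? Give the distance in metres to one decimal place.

For a line source L₁ − L₂ = 10·log₁₀(r₂/r₁), so r₂ = r₁·10^((L₁−L₂)/10).
r₂ = 10.9·10^((66.3−48.5)/10) = 10.9·10^(17.8/10) = 656.79 m.

656.8 m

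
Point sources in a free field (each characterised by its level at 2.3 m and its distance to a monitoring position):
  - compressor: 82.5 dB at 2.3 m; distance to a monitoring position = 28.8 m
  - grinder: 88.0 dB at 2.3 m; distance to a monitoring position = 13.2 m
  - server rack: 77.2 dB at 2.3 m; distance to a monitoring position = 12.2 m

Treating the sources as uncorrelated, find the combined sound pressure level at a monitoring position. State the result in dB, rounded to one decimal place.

Propagate each source to the receiver with L = L_ref − 20·log₁₀(r/r_ref), then add intensities.
compressor: 82.5 − 20·log₁₀(28.8/2.3) = 82.5 − 21.95 = 60.55 dB.
grinder: 88.0 − 20·log₁₀(13.2/2.3) = 88.0 − 15.18 = 72.82 dB.
server rack: 77.2 − 20·log₁₀(12.2/2.3) = 77.2 − 14.49 = 62.71 dB.
Σ 10^(L/10) = 2.216e+07 → L_total = 10·log₁₀(2.216e+07) = 73.45 dB.

73.5 dB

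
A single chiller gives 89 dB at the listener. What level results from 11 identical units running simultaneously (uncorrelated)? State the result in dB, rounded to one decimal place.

With 11 equal, uncorrelated contributions the intensity is 11× that of one unit, giving a rise of 10·log₁₀ 11.
L_total = 89 + 10·log₁₀(11) = 89 + 10.414 = 99.41 dB.

99.4 dB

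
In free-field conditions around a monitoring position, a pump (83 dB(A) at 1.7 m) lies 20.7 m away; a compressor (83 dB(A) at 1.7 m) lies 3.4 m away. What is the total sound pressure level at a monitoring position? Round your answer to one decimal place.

First find each source's level at the receiver (point-source: −20·log₁₀(r/r_ref)), then combine on an intensity basis.
pump: 83 − 20·log₁₀(20.7/1.7) = 83 − 21.71 = 61.29 dB(A).
compressor: 83 − 20·log₁₀(3.4/1.7) = 83 − 6.02 = 76.98 dB(A).
Σ 10^(L/10) = 5.123e+07 → L_total = 10·log₁₀(5.123e+07) = 77.10 dB(A).

77.1 dB(A)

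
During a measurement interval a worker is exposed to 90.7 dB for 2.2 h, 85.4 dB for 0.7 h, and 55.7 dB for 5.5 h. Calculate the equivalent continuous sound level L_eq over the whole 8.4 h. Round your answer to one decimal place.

L_eq = 10·log₁₀[(1/T)·Σ tᵢ·10^(Lᵢ/10)] with T = 8.4 h.
Σ tᵢ·10^(Lᵢ/10) = 2.2·10^(90.7/10) + 0.7·10^(85.4/10) + 5.5·10^(55.7/10) = 2.830e+09.
L_eq = 10·log₁₀(2.830e+09/8.4) = 85.27 dB.

85.3 dB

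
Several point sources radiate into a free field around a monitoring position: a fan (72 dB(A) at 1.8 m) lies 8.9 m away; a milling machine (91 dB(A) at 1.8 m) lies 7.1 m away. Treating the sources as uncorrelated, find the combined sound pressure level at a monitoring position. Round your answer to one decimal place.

Apply inverse-square spreading to bring every level to the receiver, then sum 10^(L/10).
fan: 72 − 20·log₁₀(8.9/1.8) = 72 − 13.88 = 58.12 dB(A).
milling machine: 91 − 20·log₁₀(7.1/1.8) = 91 − 11.92 = 79.08 dB(A).
Σ 10^(L/10) = 8.156e+07 → L_total = 10·log₁₀(8.156e+07) = 79.11 dB(A).

79.1 dB(A)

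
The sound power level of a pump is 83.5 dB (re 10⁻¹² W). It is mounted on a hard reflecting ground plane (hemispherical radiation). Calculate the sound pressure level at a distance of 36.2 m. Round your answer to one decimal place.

Free-field hemispherical radiation: L_p = L_w − 10·log₁₀(2π·r²), r = 36.2 m.
2π·r² = 8234 m², 10·log₁₀ of that is 39.156 dB.
L_p = 83.5 − 39.156 = 44.34 dB.

44.3 dB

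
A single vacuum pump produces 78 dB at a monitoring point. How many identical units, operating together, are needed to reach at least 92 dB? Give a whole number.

The shortfall is 92 − 78 = 14.0 dB, and N units add 10·log₁₀ N, so need 10·log₁₀ N ≥ 14.0.
N ≥ 10^(14.0/10) = 25.119, so N = 26.

26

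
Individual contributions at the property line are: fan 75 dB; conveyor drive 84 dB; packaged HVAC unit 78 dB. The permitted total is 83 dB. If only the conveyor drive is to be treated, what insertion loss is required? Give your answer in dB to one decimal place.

3.8 dB

Fixed contribution from the other sources: Σ 10^(L/10) = 10^(75/10) + 10^(78/10) = 9.472e+07 (79.76 dB).
To meet 83 dB overall, the treated conveyor drive may contribute at most 10^(83/10) − 9.472e+07 = 1.048e+08, i.e. 80.20 dB.
So the conveyor drive must be reduced from 84 to 80.20 dB: IL = 3.80 dB.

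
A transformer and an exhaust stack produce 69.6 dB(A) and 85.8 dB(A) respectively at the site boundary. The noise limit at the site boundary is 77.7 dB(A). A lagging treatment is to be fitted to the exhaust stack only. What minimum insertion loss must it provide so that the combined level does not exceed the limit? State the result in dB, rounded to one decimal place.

8.8 dB

Fixed contribution from the other source: Σ 10^(L/10) = 10^(69.6/10) = 9.120e+06 (69.60 dB(A)).
The limit corresponds to 10^(77.7/10) = 5.888e+07; subtracting the fixed part leaves 4.976e+07 for the exhaust stack, i.e. 76.97 dB(A).
So the exhaust stack must be reduced from 85.8 to 76.97 dB(A): IL = 8.83 dB.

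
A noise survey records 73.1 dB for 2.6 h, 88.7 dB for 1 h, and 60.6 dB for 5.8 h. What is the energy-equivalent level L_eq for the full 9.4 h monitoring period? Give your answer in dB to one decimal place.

Weight each interval's intensity by its duration and average over T = 9.4 h:
Σ tᵢ·10^(Lᵢ/10) = 2.6·10^(73.1/10) + 1·10^(88.7/10) + 5.8·10^(60.6/10) = 8.011e+08.
L_eq = 10·log₁₀(8.011e+08/9.4) = 79.31 dB.

79.3 dB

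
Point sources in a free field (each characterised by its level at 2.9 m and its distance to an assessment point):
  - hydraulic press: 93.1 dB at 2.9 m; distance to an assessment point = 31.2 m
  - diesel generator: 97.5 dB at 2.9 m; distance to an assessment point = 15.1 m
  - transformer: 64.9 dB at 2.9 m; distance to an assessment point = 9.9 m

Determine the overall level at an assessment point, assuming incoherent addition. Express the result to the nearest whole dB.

84 dB

Propagate each source to the receiver with L = L_ref − 20·log₁₀(r/r_ref), then add intensities.
hydraulic press: 93.1 − 20·log₁₀(31.2/2.9) = 93.1 − 20.64 = 72.46 dB.
diesel generator: 97.5 − 20·log₁₀(15.1/2.9) = 97.5 − 14.33 = 83.17 dB.
transformer: 64.9 − 20·log₁₀(9.9/2.9) = 64.9 − 10.66 = 54.24 dB.
Σ 10^(L/10) = 2.253e+08 → L_total = 10·log₁₀(2.253e+08) = 83.53 dB.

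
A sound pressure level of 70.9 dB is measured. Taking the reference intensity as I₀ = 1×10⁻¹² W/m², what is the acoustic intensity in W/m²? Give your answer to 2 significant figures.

L = 10·log₁₀(I/I₀) ⇒ I = I₀·10^(L/10) = 10⁻¹² × 10^7.09.

1.2e-05 W/m²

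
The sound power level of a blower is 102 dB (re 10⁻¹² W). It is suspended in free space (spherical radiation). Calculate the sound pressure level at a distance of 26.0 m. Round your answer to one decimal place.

The power spreads over a sphere of area 4π·r², so L_p = L_w − 10·log₁₀(4π·r²).
4π·r² = 8495 m², 10·log₁₀ of that is 39.292 dB.
L_p = 102 − 39.292 = 62.71 dB.

62.7 dB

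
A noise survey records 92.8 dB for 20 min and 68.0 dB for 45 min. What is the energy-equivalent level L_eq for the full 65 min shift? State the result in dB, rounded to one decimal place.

87.7 dB

The energy average is taken in the linear domain: L_eq = 10·log₁₀[(Σ tᵢ·10^(Lᵢ/10))/T], T = 65 min.
Σ tᵢ·10^(Lᵢ/10) = 20·10^(92.8/10) + 45·10^(68.0/10) = 3.839e+10.
L_eq = 10·log₁₀(3.839e+10/65) = 87.71 dB.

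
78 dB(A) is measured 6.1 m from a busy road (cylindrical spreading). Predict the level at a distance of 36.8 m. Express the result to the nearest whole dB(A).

Line-source attenuation: ΔL = 10·log₁₀(r₂/r₁) = 10·log₁₀(36.8/6.1) = 7.805 dB.
L₂ = 78 − 10·log₁₀(36.8/6.1) = 78 − 7.805 = 70.19 dB(A).

70 dB(A)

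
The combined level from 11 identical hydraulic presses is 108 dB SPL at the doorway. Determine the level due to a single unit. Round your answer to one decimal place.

97.6 dB SPL

For N identical incoherent sources L_total = L₁ + 10·log₁₀ N, so L₁ = 108 − 10·log₁₀(11) = 108 − 10.414.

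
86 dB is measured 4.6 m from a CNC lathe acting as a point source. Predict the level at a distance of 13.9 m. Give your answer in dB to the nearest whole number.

Spherical spreading from a point source gives a 20·log₁₀(r₂/r₁) drop.
L₂ = 86 − 20·log₁₀(13.9/4.6) = 86 − 9.605 = 76.39 dB.

76 dB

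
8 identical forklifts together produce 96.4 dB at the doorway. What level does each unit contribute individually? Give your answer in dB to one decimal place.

87.4 dB

Dividing the total intensity by 8 lowers the level by 10·log₁₀ 8 = 9.031 dB: L₁ = 96.4 − 9.031.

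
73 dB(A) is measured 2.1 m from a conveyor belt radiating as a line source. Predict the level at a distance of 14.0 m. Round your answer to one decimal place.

64.8 dB(A)

Cylindrical spreading from a line source gives a 10·log₁₀(r₂/r₁) drop.
L₂ = 73 − 10·log₁₀(14.0/2.1) = 73 − 8.239 = 64.76 dB(A).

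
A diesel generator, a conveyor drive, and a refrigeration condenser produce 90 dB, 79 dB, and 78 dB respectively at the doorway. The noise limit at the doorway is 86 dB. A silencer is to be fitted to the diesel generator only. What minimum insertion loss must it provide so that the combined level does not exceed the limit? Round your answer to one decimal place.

Everything except the diesel generator sums to 10^(79/10) + 10^(78/10) = 1.425e+08 in linear terms, 81.54 dB.
To meet 86 dB overall, the treated diesel generator may contribute at most 10^(86/10) − 1.425e+08 = 2.556e+08, i.e. 84.08 dB.
So the diesel generator must be reduced from 90 to 84.08 dB: IL = 5.92 dB.

5.9 dB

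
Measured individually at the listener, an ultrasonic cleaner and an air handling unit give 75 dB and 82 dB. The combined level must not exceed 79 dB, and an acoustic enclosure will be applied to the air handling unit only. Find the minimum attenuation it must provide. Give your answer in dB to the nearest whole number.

5 dB

The untreated sources together contribute 10^(75/10) = 3.162e+07, i.e. 75.00 dB.
The limit corresponds to 10^(79/10) = 7.943e+07; subtracting the fixed part leaves 4.781e+07 for the air handling unit, i.e. 76.80 dB.
Required insertion loss = 82 − 76.80 = 5.20 dB.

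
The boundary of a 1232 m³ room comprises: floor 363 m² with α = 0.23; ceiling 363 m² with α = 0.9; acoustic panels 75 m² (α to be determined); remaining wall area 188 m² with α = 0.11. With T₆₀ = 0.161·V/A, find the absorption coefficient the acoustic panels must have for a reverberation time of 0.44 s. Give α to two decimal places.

0.27

Required total absorption A = 0.161·1232/0.44 = 450.80 m².
Absorption from the other surfaces = 363·0.23 + 363·0.9 + 188·0.11 = 430.87 m², so the acoustic panels must supply 19.93 m² over 75 m².
α = 19.93/75 = 0.266.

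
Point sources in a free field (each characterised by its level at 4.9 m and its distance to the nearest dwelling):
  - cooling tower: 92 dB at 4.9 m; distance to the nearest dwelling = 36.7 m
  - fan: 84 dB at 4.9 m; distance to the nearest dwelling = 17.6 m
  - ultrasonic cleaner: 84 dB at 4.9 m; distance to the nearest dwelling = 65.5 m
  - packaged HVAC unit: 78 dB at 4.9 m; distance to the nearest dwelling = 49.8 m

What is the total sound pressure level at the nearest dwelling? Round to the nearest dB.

77 dB

Apply inverse-square spreading to bring every level to the receiver, then sum 10^(L/10).
cooling tower: 92 − 20·log₁₀(36.7/4.9) = 92 − 17.49 = 74.51 dB.
fan: 84 − 20·log₁₀(17.6/4.9) = 84 − 11.11 = 72.89 dB.
ultrasonic cleaner: 84 − 20·log₁₀(65.5/4.9) = 84 − 22.52 = 61.48 dB.
packaged HVAC unit: 78 − 20·log₁₀(49.8/4.9) = 78 − 20.14 = 57.86 dB.
Σ 10^(L/10) = 4.974e+07 → L_total = 10·log₁₀(4.974e+07) = 76.97 dB.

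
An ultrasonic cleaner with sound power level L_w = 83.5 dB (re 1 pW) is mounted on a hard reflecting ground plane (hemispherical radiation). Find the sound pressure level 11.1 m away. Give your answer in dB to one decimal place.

Free-field hemispherical radiation: L_p = L_w − 10·log₁₀(2π·r²), r = 11.1 m.
2π·r² = 774.2 m², 10·log₁₀ of that is 28.888 dB.
L_p = 83.5 − 28.888 = 54.61 dB.

54.6 dB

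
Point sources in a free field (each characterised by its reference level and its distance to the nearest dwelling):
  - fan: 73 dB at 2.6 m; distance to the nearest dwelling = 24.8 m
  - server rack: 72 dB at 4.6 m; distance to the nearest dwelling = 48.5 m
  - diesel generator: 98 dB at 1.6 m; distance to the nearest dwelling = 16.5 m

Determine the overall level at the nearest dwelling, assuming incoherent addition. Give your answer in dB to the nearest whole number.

78 dB

Apply inverse-square spreading to bring every level to the receiver, then sum 10^(L/10).
fan: 73 − 20·log₁₀(24.8/2.6) = 73 − 19.59 = 53.41 dB.
server rack: 72 − 20·log₁₀(48.5/4.6) = 72 − 20.46 = 51.54 dB.
diesel generator: 98 − 20·log₁₀(16.5/1.6) = 98 − 20.27 = 77.73 dB.
Σ 10^(L/10) = 5.969e+07 → L_total = 10·log₁₀(5.969e+07) = 77.76 dB.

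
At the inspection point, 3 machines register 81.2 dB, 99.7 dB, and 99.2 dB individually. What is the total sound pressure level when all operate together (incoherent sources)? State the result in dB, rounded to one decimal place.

102.5 dB

Incoherent sources combine by intensity addition: L_total = 10·log₁₀(Σ 10^(L_i/10)).
Σ 10^(L/10) = 10^(81.2/10) + 10^(99.7/10) + 10^(99.2/10) = 1.778e+10.
L_total = 10·log₁₀(1.778e+10) = 102.50 dB.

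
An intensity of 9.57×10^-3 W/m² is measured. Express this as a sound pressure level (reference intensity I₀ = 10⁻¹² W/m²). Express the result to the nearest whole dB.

I/I₀ = 9.57×10^-3/10⁻¹² = 9.57×10^9, and L = 10·log₁₀(I/I₀).
L = 10·(0.9809 + 9) = 99.81 dB.

100 dB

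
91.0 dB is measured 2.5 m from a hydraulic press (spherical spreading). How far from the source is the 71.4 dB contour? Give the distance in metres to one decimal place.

23.9 m

Point-source spreading drops the level by 20·log₁₀(r₂/r₁); inverting, r₂/r₁ = 10^(ΔL/20).
r₂ = 2.5·10^((91.0−71.4)/20) = 2.5·10^(19.6/20) = 23.87 m.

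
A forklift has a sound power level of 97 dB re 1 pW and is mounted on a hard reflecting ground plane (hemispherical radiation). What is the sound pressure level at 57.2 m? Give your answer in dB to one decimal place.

L_p = L_w − 10·log₁₀(2π·r²) with r = 57.2 m.
2π·r² = 2.056e+04 m², 10·log₁₀ of that is 43.130 dB.
L_p = 97 − 43.130 = 53.87 dB.

53.9 dB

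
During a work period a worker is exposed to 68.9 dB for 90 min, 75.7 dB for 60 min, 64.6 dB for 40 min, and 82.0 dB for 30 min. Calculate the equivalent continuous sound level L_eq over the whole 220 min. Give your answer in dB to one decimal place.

75.5 dB

The energy average is taken in the linear domain: L_eq = 10·log₁₀[(Σ tᵢ·10^(Lᵢ/10))/T], T = 220 min.
Σ tᵢ·10^(Lᵢ/10) = 90·10^(68.9/10) + 60·10^(75.7/10) + 40·10^(64.6/10) + 30·10^(82.0/10) = 7.798e+09.
L_eq = 10·log₁₀(7.798e+09/220) = 75.50 dB.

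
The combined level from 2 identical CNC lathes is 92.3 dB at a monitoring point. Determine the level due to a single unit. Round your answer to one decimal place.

89.3 dB

For N identical incoherent sources L_total = L₁ + 10·log₁₀ N, so L₁ = 92.3 − 10·log₁₀(2) = 92.3 − 3.010.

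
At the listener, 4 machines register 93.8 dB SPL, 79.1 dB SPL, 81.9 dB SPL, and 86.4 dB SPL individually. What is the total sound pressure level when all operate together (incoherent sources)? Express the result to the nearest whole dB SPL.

For uncorrelated sources the intensities add, so convert each level to linear form, sum, and take 10·log₁₀ of the total.
Σ 10^(L/10) = 10^(93.8/10) + 10^(79.1/10) + 10^(81.9/10) + 10^(86.4/10) = 3.072e+09.
L_total = 10·log₁₀(3.072e+09) = 94.87 dB SPL.

95 dB SPL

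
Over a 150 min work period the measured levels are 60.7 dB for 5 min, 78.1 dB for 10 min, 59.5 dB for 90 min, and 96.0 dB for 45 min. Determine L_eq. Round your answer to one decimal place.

The energy average is taken in the linear domain: L_eq = 10·log₁₀[(Σ tᵢ·10^(Lᵢ/10))/T], T = 150 min.
Σ tᵢ·10^(Lᵢ/10) = 5·10^(60.7/10) + 10·10^(78.1/10) + 90·10^(59.5/10) + 45·10^(96.0/10) = 1.799e+11.
L_eq = 10·log₁₀(1.799e+11/150) = 90.79 dB.

90.8 dB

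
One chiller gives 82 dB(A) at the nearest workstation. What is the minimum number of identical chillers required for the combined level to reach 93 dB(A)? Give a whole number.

The shortfall is 93 − 82 = 11.0 dB, and N units add 10·log₁₀ N, so need 10·log₁₀ N ≥ 11.0.
N ≥ 10^(11.0/10) = 12.589, so N = 13.

13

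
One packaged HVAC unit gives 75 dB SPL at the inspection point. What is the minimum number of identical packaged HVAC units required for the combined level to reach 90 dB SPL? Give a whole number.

32

The shortfall is 90 − 75 = 15.0 dB, and N units add 10·log₁₀ N, so need 10·log₁₀ N ≥ 15.0.
N ≥ 10^(15.0/10) = 31.623, so N = 32.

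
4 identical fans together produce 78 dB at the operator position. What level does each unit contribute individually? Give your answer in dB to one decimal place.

72.0 dB

For N identical incoherent sources L_total = L₁ + 10·log₁₀ N, so L₁ = 78 − 10·log₁₀(4) = 78 − 6.021.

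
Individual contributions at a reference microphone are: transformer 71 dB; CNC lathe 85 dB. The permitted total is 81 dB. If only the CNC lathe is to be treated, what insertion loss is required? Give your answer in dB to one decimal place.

Fixed contribution from the other source: Σ 10^(L/10) = 10^(71/10) = 1.259e+07 (71.00 dB).
To meet 81 dB overall, the treated CNC lathe may contribute at most 10^(81/10) − 1.259e+07 = 1.133e+08, i.e. 80.54 dB.
So the CNC lathe must be reduced from 85 to 80.54 dB: IL = 4.46 dB.

4.5 dB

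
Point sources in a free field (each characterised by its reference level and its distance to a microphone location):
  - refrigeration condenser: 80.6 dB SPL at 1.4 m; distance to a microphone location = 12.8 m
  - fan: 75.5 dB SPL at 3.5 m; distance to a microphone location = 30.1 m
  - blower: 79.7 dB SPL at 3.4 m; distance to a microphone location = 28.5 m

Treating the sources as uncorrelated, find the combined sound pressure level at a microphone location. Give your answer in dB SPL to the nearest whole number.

65 dB SPL

Apply inverse-square spreading to bring every level to the receiver, then sum 10^(L/10).
refrigeration condenser: 80.6 − 20·log₁₀(12.8/1.4) = 80.6 − 19.22 = 61.38 dB SPL.
fan: 75.5 − 20·log₁₀(30.1/3.5) = 75.5 − 18.69 = 56.81 dB SPL.
blower: 79.7 − 20·log₁₀(28.5/3.4) = 79.7 − 18.47 = 61.23 dB SPL.
Σ 10^(L/10) = 3.181e+06 → L_total = 10·log₁₀(3.181e+06) = 65.03 dB SPL.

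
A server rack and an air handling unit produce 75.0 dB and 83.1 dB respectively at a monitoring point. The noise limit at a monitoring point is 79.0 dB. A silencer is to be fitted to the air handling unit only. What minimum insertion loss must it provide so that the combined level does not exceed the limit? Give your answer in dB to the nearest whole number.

6 dB

Everything except the air handling unit sums to 10^(75.0/10) = 3.162e+07 in linear terms, 75.00 dB.
The limit corresponds to 10^(79.0/10) = 7.943e+07; subtracting the fixed part leaves 4.781e+07 for the air handling unit, i.e. 76.80 dB.
Required insertion loss = 83.1 − 76.80 = 6.30 dB.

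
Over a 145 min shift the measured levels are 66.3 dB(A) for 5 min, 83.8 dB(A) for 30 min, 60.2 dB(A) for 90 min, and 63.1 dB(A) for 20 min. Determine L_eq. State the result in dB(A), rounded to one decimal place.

77.1 dB(A)

Weight each interval's intensity by its duration and average over T = 145 min:
Σ tᵢ·10^(Lᵢ/10) = 5·10^(66.3/10) + 30·10^(83.8/10) + 90·10^(60.2/10) + 20·10^(63.1/10) = 7.353e+09.
L_eq = 10·log₁₀(7.353e+09/145) = 77.05 dB(A).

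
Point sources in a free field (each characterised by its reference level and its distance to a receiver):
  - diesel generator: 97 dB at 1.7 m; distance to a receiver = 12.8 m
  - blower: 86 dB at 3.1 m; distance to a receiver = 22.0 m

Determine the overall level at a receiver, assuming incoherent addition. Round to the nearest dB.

80 dB

First find each source's level at the receiver (point-source: −20·log₁₀(r/r_ref)), then combine on an intensity basis.
diesel generator: 97 − 20·log₁₀(12.8/1.7) = 97 − 17.54 = 79.46 dB.
blower: 86 − 20·log₁₀(22.0/3.1) = 86 − 17.02 = 68.98 dB.
Σ 10^(L/10) = 9.631e+07 → L_total = 10·log₁₀(9.631e+07) = 79.84 dB.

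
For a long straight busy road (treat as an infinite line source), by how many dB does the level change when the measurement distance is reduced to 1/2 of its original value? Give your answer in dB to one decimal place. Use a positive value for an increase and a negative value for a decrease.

+3.0 dB

A line source loses 3 dB per doubling of distance; generally ΔL = −10·log₁₀(r₂/r₁).
ΔL = −10·log₁₀(0.5) = +3.01 dB.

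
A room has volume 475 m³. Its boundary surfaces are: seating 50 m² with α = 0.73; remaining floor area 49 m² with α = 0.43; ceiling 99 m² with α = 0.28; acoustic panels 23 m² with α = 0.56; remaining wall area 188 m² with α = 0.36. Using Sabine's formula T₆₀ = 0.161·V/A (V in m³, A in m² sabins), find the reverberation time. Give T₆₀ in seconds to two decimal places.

Summing Sᵢαᵢ: 50·0.73 + 49·0.43 + 99·0.28 + 23·0.56 + 188·0.36 = 165.85 m².
T₆₀ = 0.161 × 475 / 165.85 = 0.461 s.

0.46 s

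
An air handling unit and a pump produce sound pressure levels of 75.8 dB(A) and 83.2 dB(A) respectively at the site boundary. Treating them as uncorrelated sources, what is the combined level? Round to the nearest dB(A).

For uncorrelated sources the intensities add, so convert each level to linear form, sum, and take 10·log₁₀ of the total.
Σ 10^(L/10) = 10^(75.8/10) + 10^(83.2/10) = 2.469e+08.
L_total = 10·log₁₀(2.469e+08) = 83.93 dB(A).

84 dB(A)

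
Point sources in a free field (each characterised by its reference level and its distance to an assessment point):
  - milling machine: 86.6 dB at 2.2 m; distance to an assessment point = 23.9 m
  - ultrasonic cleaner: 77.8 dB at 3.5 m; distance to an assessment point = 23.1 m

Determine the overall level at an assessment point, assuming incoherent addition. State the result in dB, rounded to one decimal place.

67.2 dB

First find each source's level at the receiver (point-source: −20·log₁₀(r/r_ref)), then combine on an intensity basis.
milling machine: 86.6 − 20·log₁₀(23.9/2.2) = 86.6 − 20.72 = 65.88 dB.
ultrasonic cleaner: 77.8 − 20·log₁₀(23.1/3.5) = 77.8 − 16.39 = 61.41 dB.
Σ 10^(L/10) = 5.256e+06 → L_total = 10·log₁₀(5.256e+06) = 67.21 dB.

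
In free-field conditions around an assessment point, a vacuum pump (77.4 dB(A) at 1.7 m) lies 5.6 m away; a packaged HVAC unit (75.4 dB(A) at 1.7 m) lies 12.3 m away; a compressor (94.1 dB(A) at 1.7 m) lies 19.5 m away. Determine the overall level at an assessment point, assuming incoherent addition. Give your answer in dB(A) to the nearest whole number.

Apply inverse-square spreading to bring every level to the receiver, then sum 10^(L/10).
vacuum pump: 77.4 − 20·log₁₀(5.6/1.7) = 77.4 − 10.35 = 67.05 dB(A).
packaged HVAC unit: 75.4 − 20·log₁₀(12.3/1.7) = 75.4 − 17.19 = 58.21 dB(A).
compressor: 94.1 − 20·log₁₀(19.5/1.7) = 94.1 − 21.19 = 72.91 dB(A).
Σ 10^(L/10) = 2.526e+07 → L_total = 10·log₁₀(2.526e+07) = 74.02 dB(A).

74 dB(A)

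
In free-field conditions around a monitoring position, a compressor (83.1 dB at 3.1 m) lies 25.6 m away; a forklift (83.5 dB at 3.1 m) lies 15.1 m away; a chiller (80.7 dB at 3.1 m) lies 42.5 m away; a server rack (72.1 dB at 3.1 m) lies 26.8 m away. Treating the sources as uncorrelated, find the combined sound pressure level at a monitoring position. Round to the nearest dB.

Apply inverse-square spreading to bring every level to the receiver, then sum 10^(L/10).
compressor: 83.1 − 20·log₁₀(25.6/3.1) = 83.1 − 18.34 = 64.76 dB.
forklift: 83.5 − 20·log₁₀(15.1/3.1) = 83.5 − 13.75 = 69.75 dB.
chiller: 80.7 − 20·log₁₀(42.5/3.1) = 80.7 − 22.74 = 57.96 dB.
server rack: 72.1 − 20·log₁₀(26.8/3.1) = 72.1 − 18.74 = 53.36 dB.
Σ 10^(L/10) = 1.327e+07 → L_total = 10·log₁₀(1.327e+07) = 71.23 dB.

71 dB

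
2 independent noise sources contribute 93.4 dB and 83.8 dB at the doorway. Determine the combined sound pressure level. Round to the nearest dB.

94 dB

Incoherent sources combine by intensity addition: L_total = 10·log₁₀(Σ 10^(L_i/10)).
Σ 10^(L/10) = 10^(93.4/10) + 10^(83.8/10) = 2.428e+09.
L_total = 10·log₁₀(2.428e+09) = 93.85 dB.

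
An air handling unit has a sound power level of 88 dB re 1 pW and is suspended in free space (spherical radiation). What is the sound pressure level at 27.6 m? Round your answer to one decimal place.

48.2 dB

The power spreads over a sphere of area 4π·r², so L_p = L_w − 10·log₁₀(4π·r²).
4π·r² = 9573 m², 10·log₁₀ of that is 39.810 dB.
L_p = 88 − 39.810 = 48.19 dB.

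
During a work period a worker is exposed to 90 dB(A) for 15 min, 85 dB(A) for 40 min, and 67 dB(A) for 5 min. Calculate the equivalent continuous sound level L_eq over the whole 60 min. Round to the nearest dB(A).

87 dB(A)

L_eq = 10·log₁₀[(1/T)·Σ tᵢ·10^(Lᵢ/10)] with T = 60 min.
Σ tᵢ·10^(Lᵢ/10) = 15·10^(90/10) + 40·10^(85/10) + 5·10^(67/10) = 2.767e+10.
L_eq = 10·log₁₀(2.767e+10/60) = 86.64 dB(A).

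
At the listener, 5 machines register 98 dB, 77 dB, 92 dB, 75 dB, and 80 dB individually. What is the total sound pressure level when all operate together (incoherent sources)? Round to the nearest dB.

For uncorrelated sources the intensities add, so convert each level to linear form, sum, and take 10·log₁₀ of the total.
Σ 10^(L/10) = 10^(98/10) + 10^(77/10) + 10^(92/10) + 10^(75/10) + 10^(80/10) = 8.076e+09.
L_total = 10·log₁₀(8.076e+09) = 99.07 dB.

99 dB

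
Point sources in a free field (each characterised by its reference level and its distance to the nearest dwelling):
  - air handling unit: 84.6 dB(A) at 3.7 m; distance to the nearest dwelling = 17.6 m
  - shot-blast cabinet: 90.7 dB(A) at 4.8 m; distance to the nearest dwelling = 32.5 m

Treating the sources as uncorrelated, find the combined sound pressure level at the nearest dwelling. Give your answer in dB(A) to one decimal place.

Apply inverse-square spreading to bring every level to the receiver, then sum 10^(L/10).
air handling unit: 84.6 − 20·log₁₀(17.6/3.7) = 84.6 − 13.55 = 71.05 dB(A).
shot-blast cabinet: 90.7 − 20·log₁₀(32.5/4.8) = 90.7 − 16.61 = 74.09 dB(A).
Σ 10^(L/10) = 3.837e+07 → L_total = 10·log₁₀(3.837e+07) = 75.84 dB(A).

75.8 dB(A)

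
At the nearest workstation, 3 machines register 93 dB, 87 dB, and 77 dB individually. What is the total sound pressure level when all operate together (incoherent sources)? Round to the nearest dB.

94 dB

For uncorrelated sources the intensities add, so convert each level to linear form, sum, and take 10·log₁₀ of the total.
Σ 10^(L/10) = 10^(93/10) + 10^(87/10) + 10^(77/10) = 2.547e+09.
L_total = 10·log₁₀(2.547e+09) = 94.06 dB.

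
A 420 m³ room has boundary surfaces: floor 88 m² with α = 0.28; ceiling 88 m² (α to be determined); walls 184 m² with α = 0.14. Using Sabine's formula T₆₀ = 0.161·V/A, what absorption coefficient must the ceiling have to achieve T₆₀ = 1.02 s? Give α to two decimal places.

From T₆₀ = 0.161·V/A, the target T₆₀ = 1.02 s needs A = 0.161·420/1.02 = 66.29 m².
Absorption from the other surfaces = 88·0.28 + 184·0.14 = 50.40 m², so the ceiling must supply 15.89 m² over 88 m².
α = 15.89/88 = 0.181.

0.18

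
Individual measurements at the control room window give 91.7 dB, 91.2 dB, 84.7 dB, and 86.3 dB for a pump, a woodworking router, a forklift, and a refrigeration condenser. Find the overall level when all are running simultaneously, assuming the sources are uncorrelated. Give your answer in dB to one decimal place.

Incoherent sources combine by intensity addition: L_total = 10·log₁₀(Σ 10^(L_i/10)).
Σ 10^(L/10) = 10^(91.7/10) + 10^(91.2/10) + 10^(84.7/10) + 10^(86.3/10) = 3.519e+09.
L_total = 10·log₁₀(3.519e+09) = 95.46 dB.

95.5 dB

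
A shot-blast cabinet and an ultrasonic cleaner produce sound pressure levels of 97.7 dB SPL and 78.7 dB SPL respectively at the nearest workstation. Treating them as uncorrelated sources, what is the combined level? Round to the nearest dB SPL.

Incoherent sources combine by intensity addition: L_total = 10·log₁₀(Σ 10^(L_i/10)).
Σ 10^(L/10) = 10^(97.7/10) + 10^(78.7/10) = 5.963e+09.
L_total = 10·log₁₀(5.963e+09) = 97.75 dB SPL.

98 dB SPL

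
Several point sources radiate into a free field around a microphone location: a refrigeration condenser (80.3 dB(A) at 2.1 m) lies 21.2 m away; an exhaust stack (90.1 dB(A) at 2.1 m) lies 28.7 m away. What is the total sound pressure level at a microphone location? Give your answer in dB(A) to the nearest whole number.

68 dB(A)

Apply inverse-square spreading to bring every level to the receiver, then sum 10^(L/10).
refrigeration condenser: 80.3 − 20·log₁₀(21.2/2.1) = 80.3 − 20.08 = 60.22 dB(A).
exhaust stack: 90.1 − 20·log₁₀(28.7/2.1) = 90.1 − 22.71 = 67.39 dB(A).
Σ 10^(L/10) = 6.530e+06 → L_total = 10·log₁₀(6.530e+06) = 68.15 dB(A).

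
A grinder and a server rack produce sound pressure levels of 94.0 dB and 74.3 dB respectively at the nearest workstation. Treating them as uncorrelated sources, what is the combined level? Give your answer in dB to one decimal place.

For uncorrelated sources the intensities add, so convert each level to linear form, sum, and take 10·log₁₀ of the total.
Σ 10^(L/10) = 10^(94.0/10) + 10^(74.3/10) = 2.539e+09.
L_total = 10·log₁₀(2.539e+09) = 94.05 dB.

94.0 dB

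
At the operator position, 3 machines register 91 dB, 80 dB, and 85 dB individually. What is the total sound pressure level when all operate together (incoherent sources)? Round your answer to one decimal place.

92.2 dB

For uncorrelated sources the intensities add, so convert each level to linear form, sum, and take 10·log₁₀ of the total.
Σ 10^(L/10) = 10^(91/10) + 10^(80/10) + 10^(85/10) = 1.675e+09.
L_total = 10·log₁₀(1.675e+09) = 92.24 dB.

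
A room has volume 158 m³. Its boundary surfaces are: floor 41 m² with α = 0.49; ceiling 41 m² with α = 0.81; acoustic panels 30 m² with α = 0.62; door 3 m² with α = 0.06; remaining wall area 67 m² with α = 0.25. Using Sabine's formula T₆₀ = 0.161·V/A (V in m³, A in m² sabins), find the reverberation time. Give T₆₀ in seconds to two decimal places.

0.29 s

A = Σ Sᵢαᵢ = 41·0.49 + 41·0.81 + 30·0.62 + 3·0.06 + 67·0.25 = 88.83 m².
T₆₀ = 0.161·V/A = 0.161·158/88.83 = 0.286 s.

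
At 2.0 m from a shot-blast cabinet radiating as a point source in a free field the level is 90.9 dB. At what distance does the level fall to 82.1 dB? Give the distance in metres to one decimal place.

Point-source spreading drops the level by 20·log₁₀(r₂/r₁); inverting, r₂/r₁ = 10^(ΔL/20).
r₂ = 2.0·10^((90.9−82.1)/20) = 2.0·10^(8.8/20) = 5.51 m.

5.5 m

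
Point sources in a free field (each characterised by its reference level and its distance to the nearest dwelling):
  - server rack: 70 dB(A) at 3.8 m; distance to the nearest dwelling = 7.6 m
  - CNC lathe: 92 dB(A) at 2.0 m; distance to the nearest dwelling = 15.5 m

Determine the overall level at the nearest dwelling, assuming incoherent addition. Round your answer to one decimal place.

74.6 dB(A)

Propagate each source to the receiver with L = L_ref − 20·log₁₀(r/r_ref), then add intensities.
server rack: 70 − 20·log₁₀(7.6/3.8) = 70 − 6.02 = 63.98 dB(A).
CNC lathe: 92 − 20·log₁₀(15.5/2.0) = 92 − 17.79 = 74.21 dB(A).
Σ 10^(L/10) = 2.889e+07 → L_total = 10·log₁₀(2.889e+07) = 74.61 dB(A).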